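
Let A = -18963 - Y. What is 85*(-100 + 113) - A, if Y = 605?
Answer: 20673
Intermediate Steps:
A = -19568 (A = -18963 - 1*605 = -18963 - 605 = -19568)
85*(-100 + 113) - A = 85*(-100 + 113) - 1*(-19568) = 85*13 + 19568 = 1105 + 19568 = 20673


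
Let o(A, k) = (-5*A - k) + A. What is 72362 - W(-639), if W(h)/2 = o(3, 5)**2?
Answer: 71784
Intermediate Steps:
o(A, k) = -k - 4*A (o(A, k) = (-k - 5*A) + A = -k - 4*A)
W(h) = 578 (W(h) = 2*(-1*5 - 4*3)**2 = 2*(-5 - 12)**2 = 2*(-17)**2 = 2*289 = 578)
72362 - W(-639) = 72362 - 1*578 = 72362 - 578 = 71784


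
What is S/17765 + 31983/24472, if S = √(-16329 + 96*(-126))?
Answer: 4569/3496 + I*√1137/3553 ≈ 1.3069 + 0.0094904*I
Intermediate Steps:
S = 5*I*√1137 (S = √(-16329 - 12096) = √(-28425) = 5*I*√1137 ≈ 168.6*I)
S/17765 + 31983/24472 = (5*I*√1137)/17765 + 31983/24472 = (5*I*√1137)*(1/17765) + 31983*(1/24472) = I*√1137/3553 + 4569/3496 = 4569/3496 + I*√1137/3553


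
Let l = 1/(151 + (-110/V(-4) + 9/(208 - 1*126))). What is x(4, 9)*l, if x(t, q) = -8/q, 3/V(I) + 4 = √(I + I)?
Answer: -48053968/18050655627 - 11834240*I*√2/18050655627 ≈ -0.0026622 - 0.00092718*I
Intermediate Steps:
V(I) = 3/(-4 + √2*√I) (V(I) = 3/(-4 + √(I + I)) = 3/(-4 + √(2*I)) = 3/(-4 + √2*√I))
l = 1/(73253/246 - 220*I*√2/3) (l = 1/(151 + (-(-440/3 + 220*I*√2/3) + 9/(208 - 1*126))) = 1/(151 + (-(-440/3 + 220*I*√2/3) + 9/(208 - 126))) = 1/(151 + (-(-440/3 + 220*I*√2/3) + 9/82)) = 1/(151 + (-110*(-4/3 + 2*I*√2/3) + 9*(1/82))) = 1/(151 + ((440/3 - 220*I*√2/3) + 9/82)) = 1/(151 + (36107/246 - 220*I*√2/3)) = 1/(73253/246 - 220*I*√2/3) ≈ 0.0029949 + 0.0010431*I)
x(4, 9)*l = (-8/9)*(6006746/2005628403 + 1479280*I*√2/2005628403) = (-8*⅑)*(6006746/2005628403 + 1479280*I*√2/2005628403) = -8*(6006746/2005628403 + 1479280*I*√2/2005628403)/9 = -48053968/18050655627 - 11834240*I*√2/18050655627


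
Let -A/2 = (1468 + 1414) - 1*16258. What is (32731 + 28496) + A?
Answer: 87979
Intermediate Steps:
A = 26752 (A = -2*((1468 + 1414) - 1*16258) = -2*(2882 - 16258) = -2*(-13376) = 26752)
(32731 + 28496) + A = (32731 + 28496) + 26752 = 61227 + 26752 = 87979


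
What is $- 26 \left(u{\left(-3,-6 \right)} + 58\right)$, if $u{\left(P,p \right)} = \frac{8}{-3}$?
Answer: $- \frac{4316}{3} \approx -1438.7$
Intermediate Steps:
$u{\left(P,p \right)} = - \frac{8}{3}$ ($u{\left(P,p \right)} = 8 \left(- \frac{1}{3}\right) = - \frac{8}{3}$)
$- 26 \left(u{\left(-3,-6 \right)} + 58\right) = - 26 \left(- \frac{8}{3} + 58\right) = \left(-26\right) \frac{166}{3} = - \frac{4316}{3}$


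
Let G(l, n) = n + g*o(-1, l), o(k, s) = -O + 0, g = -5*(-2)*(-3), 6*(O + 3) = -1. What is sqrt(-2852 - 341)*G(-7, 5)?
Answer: -90*I*sqrt(3193) ≈ -5085.6*I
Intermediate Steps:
O = -19/6 (O = -3 + (1/6)*(-1) = -3 - 1/6 = -19/6 ≈ -3.1667)
g = -30 (g = 10*(-3) = -30)
o(k, s) = 19/6 (o(k, s) = -1*(-19/6) + 0 = 19/6 + 0 = 19/6)
G(l, n) = -95 + n (G(l, n) = n - 30*19/6 = n - 95 = -95 + n)
sqrt(-2852 - 341)*G(-7, 5) = sqrt(-2852 - 341)*(-95 + 5) = sqrt(-3193)*(-90) = (I*sqrt(3193))*(-90) = -90*I*sqrt(3193)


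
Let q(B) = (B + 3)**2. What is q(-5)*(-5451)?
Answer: -21804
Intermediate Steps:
q(B) = (3 + B)**2
q(-5)*(-5451) = (3 - 5)**2*(-5451) = (-2)**2*(-5451) = 4*(-5451) = -21804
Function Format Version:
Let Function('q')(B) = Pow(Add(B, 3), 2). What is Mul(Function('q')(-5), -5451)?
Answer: -21804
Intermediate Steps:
Function('q')(B) = Pow(Add(3, B), 2)
Mul(Function('q')(-5), -5451) = Mul(Pow(Add(3, -5), 2), -5451) = Mul(Pow(-2, 2), -5451) = Mul(4, -5451) = -21804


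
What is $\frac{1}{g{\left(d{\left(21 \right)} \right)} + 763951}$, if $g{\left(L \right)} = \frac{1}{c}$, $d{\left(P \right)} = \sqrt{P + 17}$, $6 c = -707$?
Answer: $\frac{707}{540113351} \approx 1.309 \cdot 10^{-6}$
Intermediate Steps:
$c = - \frac{707}{6}$ ($c = \frac{1}{6} \left(-707\right) = - \frac{707}{6} \approx -117.83$)
$d{\left(P \right)} = \sqrt{17 + P}$
$g{\left(L \right)} = - \frac{6}{707}$ ($g{\left(L \right)} = \frac{1}{- \frac{707}{6}} = - \frac{6}{707}$)
$\frac{1}{g{\left(d{\left(21 \right)} \right)} + 763951} = \frac{1}{- \frac{6}{707} + 763951} = \frac{1}{\frac{540113351}{707}} = \frac{707}{540113351}$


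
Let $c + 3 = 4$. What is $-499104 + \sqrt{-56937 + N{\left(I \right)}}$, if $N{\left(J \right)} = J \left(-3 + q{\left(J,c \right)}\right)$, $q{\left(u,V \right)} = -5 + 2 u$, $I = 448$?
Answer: $-499104 + \sqrt{340887} \approx -4.9852 \cdot 10^{5}$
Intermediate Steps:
$c = 1$ ($c = -3 + 4 = 1$)
$N{\left(J \right)} = J \left(-8 + 2 J\right)$ ($N{\left(J \right)} = J \left(-3 + \left(-5 + 2 J\right)\right) = J \left(-8 + 2 J\right)$)
$-499104 + \sqrt{-56937 + N{\left(I \right)}} = -499104 + \sqrt{-56937 + 2 \cdot 448 \left(-4 + 448\right)} = -499104 + \sqrt{-56937 + 2 \cdot 448 \cdot 444} = -499104 + \sqrt{-56937 + 397824} = -499104 + \sqrt{340887}$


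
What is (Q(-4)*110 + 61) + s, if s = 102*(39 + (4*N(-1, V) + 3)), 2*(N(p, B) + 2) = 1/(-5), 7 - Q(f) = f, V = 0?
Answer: 23491/5 ≈ 4698.2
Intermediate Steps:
Q(f) = 7 - f
N(p, B) = -21/10 (N(p, B) = -2 + (½)/(-5) = -2 + (½)*(-⅕) = -2 - ⅒ = -21/10)
s = 17136/5 (s = 102*(39 + (4*(-21/10) + 3)) = 102*(39 + (-42/5 + 3)) = 102*(39 - 27/5) = 102*(168/5) = 17136/5 ≈ 3427.2)
(Q(-4)*110 + 61) + s = ((7 - 1*(-4))*110 + 61) + 17136/5 = ((7 + 4)*110 + 61) + 17136/5 = (11*110 + 61) + 17136/5 = (1210 + 61) + 17136/5 = 1271 + 17136/5 = 23491/5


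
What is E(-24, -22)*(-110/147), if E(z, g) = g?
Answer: 2420/147 ≈ 16.463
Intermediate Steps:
E(-24, -22)*(-110/147) = -(-2420)/147 = -22*(-110/147) = 2420/147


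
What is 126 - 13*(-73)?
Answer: 1075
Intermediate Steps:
126 - 13*(-73) = 126 + 949 = 1075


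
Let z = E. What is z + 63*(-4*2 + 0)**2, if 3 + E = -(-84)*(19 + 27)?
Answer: 7893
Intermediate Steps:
E = 3861 (E = -3 - (-84)*(19 + 27) = -3 - (-84)*46 = -3 - 1*(-3864) = -3 + 3864 = 3861)
z = 3861
z + 63*(-4*2 + 0)**2 = 3861 + 63*(-4*2 + 0)**2 = 3861 + 63*(-8 + 0)**2 = 3861 + 63*(-8)**2 = 3861 + 63*64 = 3861 + 4032 = 7893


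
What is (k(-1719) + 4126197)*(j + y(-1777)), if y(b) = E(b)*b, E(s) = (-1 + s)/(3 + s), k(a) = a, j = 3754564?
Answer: 13729226283310170/887 ≈ 1.5478e+13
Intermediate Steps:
E(s) = (-1 + s)/(3 + s)
y(b) = b*(-1 + b)/(3 + b) (y(b) = ((-1 + b)/(3 + b))*b = b*(-1 + b)/(3 + b))
(k(-1719) + 4126197)*(j + y(-1777)) = (-1719 + 4126197)*(3754564 - 1777*(-1 - 1777)/(3 - 1777)) = 4124478*(3754564 - 1777*(-1778)/(-1774)) = 4124478*(3754564 - 1777*(-1/1774)*(-1778)) = 4124478*(3754564 - 1579753/887) = 4124478*(3328718515/887) = 13729226283310170/887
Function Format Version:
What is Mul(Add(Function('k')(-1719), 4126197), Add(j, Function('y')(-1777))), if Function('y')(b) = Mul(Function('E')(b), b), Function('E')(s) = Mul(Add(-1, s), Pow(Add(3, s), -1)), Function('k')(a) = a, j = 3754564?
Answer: Rational(13729226283310170, 887) ≈ 1.5478e+13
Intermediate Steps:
Function('E')(s) = Mul(Pow(Add(3, s), -1), Add(-1, s))
Function('y')(b) = Mul(b, Pow(Add(3, b), -1), Add(-1, b)) (Function('y')(b) = Mul(Mul(Pow(Add(3, b), -1), Add(-1, b)), b) = Mul(b, Pow(Add(3, b), -1), Add(-1, b)))
Mul(Add(Function('k')(-1719), 4126197), Add(j, Function('y')(-1777))) = Mul(Add(-1719, 4126197), Add(3754564, Mul(-1777, Pow(Add(3, -1777), -1), Add(-1, -1777)))) = Mul(4124478, Add(3754564, Mul(-1777, Pow(-1774, -1), -1778))) = Mul(4124478, Add(3754564, Mul(-1777, Rational(-1, 1774), -1778))) = Mul(4124478, Add(3754564, Rational(-1579753, 887))) = Mul(4124478, Rational(3328718515, 887)) = Rational(13729226283310170, 887)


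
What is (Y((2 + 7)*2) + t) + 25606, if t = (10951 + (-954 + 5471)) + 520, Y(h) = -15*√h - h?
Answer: 41576 - 45*√2 ≈ 41512.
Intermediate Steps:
Y(h) = -h - 15*√h
t = 15988 (t = (10951 + 4517) + 520 = 15468 + 520 = 15988)
(Y((2 + 7)*2) + t) + 25606 = ((-(2 + 7)*2 - 15*√2*√(2 + 7)) + 15988) + 25606 = ((-9*2 - 15*3*√2) + 15988) + 25606 = ((-1*18 - 45*√2) + 15988) + 25606 = ((-18 - 45*√2) + 15988) + 25606 = (15970 - 45*√2) + 25606 = 41576 - 45*√2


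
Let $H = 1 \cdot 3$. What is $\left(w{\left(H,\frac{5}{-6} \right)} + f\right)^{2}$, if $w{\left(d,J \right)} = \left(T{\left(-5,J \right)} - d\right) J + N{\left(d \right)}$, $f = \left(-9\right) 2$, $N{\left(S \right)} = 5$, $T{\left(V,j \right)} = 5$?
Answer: $\frac{1936}{9} \approx 215.11$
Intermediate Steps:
$f = -18$
$H = 3$
$w{\left(d,J \right)} = 5 + J \left(5 - d\right)$ ($w{\left(d,J \right)} = \left(5 - d\right) J + 5 = J \left(5 - d\right) + 5 = 5 + J \left(5 - d\right)$)
$\left(w{\left(H,\frac{5}{-6} \right)} + f\right)^{2} = \left(\left(5 + 5 \frac{5}{-6} - \frac{5}{-6} \cdot 3\right) - 18\right)^{2} = \left(\left(5 + 5 \cdot 5 \left(- \frac{1}{6}\right) - 5 \left(- \frac{1}{6}\right) 3\right) - 18\right)^{2} = \left(\left(5 + 5 \left(- \frac{5}{6}\right) - \left(- \frac{5}{6}\right) 3\right) - 18\right)^{2} = \left(\left(5 - \frac{25}{6} + \frac{5}{2}\right) - 18\right)^{2} = \left(\frac{10}{3} - 18\right)^{2} = \left(- \frac{44}{3}\right)^{2} = \frac{1936}{9}$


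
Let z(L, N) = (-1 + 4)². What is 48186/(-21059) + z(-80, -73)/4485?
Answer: -71974893/31483205 ≈ -2.2861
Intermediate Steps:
z(L, N) = 9 (z(L, N) = 3² = 9)
48186/(-21059) + z(-80, -73)/4485 = 48186/(-21059) + 9/4485 = 48186*(-1/21059) + 9*(1/4485) = -48186/21059 + 3/1495 = -71974893/31483205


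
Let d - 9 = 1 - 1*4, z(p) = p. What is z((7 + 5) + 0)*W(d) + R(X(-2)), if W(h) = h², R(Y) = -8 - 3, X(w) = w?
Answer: 421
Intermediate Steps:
R(Y) = -11
d = 6 (d = 9 + (1 - 1*4) = 9 + (1 - 4) = 9 - 3 = 6)
z((7 + 5) + 0)*W(d) + R(X(-2)) = ((7 + 5) + 0)*6² - 11 = (12 + 0)*36 - 11 = 12*36 - 11 = 432 - 11 = 421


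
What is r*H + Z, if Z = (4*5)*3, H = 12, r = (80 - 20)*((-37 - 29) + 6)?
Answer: -43140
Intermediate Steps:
r = -3600 (r = 60*(-66 + 6) = 60*(-60) = -3600)
Z = 60 (Z = 20*3 = 60)
r*H + Z = -3600*12 + 60 = -43200 + 60 = -43140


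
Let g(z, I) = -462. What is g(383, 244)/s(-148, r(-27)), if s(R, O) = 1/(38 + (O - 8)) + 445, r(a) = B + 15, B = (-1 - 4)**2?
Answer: -32340/31151 ≈ -1.0382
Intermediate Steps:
B = 25 (B = (-5)**2 = 25)
r(a) = 40 (r(a) = 25 + 15 = 40)
s(R, O) = 445 + 1/(30 + O) (s(R, O) = 1/(38 + (-8 + O)) + 445 = 1/(30 + O) + 445 = 445 + 1/(30 + O))
g(383, 244)/s(-148, r(-27)) = -462*(30 + 40)/(13351 + 445*40) = -462*70/(13351 + 17800) = -462/((1/70)*31151) = -462/31151/70 = -462*70/31151 = -32340/31151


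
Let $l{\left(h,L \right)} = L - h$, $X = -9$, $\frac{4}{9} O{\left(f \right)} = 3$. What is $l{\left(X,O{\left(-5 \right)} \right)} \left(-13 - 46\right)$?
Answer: $- \frac{3717}{4} \approx -929.25$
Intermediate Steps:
$O{\left(f \right)} = \frac{27}{4}$ ($O{\left(f \right)} = \frac{9}{4} \cdot 3 = \frac{27}{4}$)
$l{\left(X,O{\left(-5 \right)} \right)} \left(-13 - 46\right) = \left(\frac{27}{4} - -9\right) \left(-13 - 46\right) = \left(\frac{27}{4} + 9\right) \left(-59\right) = \frac{63}{4} \left(-59\right) = - \frac{3717}{4}$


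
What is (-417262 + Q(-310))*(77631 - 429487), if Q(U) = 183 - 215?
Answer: 146827397664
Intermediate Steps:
Q(U) = -32
(-417262 + Q(-310))*(77631 - 429487) = (-417262 - 32)*(77631 - 429487) = -417294*(-351856) = 146827397664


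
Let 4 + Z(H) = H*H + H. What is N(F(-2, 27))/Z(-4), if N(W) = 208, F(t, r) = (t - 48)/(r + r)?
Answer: 26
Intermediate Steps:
F(t, r) = (-48 + t)/(2*r) (F(t, r) = (-48 + t)/((2*r)) = (-48 + t)*(1/(2*r)) = (-48 + t)/(2*r))
Z(H) = -4 + H + H² (Z(H) = -4 + (H*H + H) = -4 + (H² + H) = -4 + (H + H²) = -4 + H + H²)
N(F(-2, 27))/Z(-4) = 208/(-4 - 4 + (-4)²) = 208/(-4 - 4 + 16) = 208/8 = 208*(⅛) = 26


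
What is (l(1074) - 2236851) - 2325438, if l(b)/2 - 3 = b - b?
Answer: -4562283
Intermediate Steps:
l(b) = 6 (l(b) = 6 + 2*(b - b) = 6 + 2*0 = 6 + 0 = 6)
(l(1074) - 2236851) - 2325438 = (6 - 2236851) - 2325438 = -2236845 - 2325438 = -4562283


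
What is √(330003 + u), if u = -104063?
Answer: 2*√56485 ≈ 475.33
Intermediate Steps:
√(330003 + u) = √(330003 - 104063) = √225940 = 2*√56485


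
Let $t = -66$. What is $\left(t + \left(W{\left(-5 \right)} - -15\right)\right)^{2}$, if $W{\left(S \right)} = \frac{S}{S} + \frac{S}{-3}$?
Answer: $\frac{21025}{9} \approx 2336.1$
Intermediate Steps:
$W{\left(S \right)} = 1 - \frac{S}{3}$ ($W{\left(S \right)} = 1 + S \left(- \frac{1}{3}\right) = 1 - \frac{S}{3}$)
$\left(t + \left(W{\left(-5 \right)} - -15\right)\right)^{2} = \left(-66 + \left(\left(1 - - \frac{5}{3}\right) - -15\right)\right)^{2} = \left(-66 + \left(\left(1 + \frac{5}{3}\right) + 15\right)\right)^{2} = \left(-66 + \left(\frac{8}{3} + 15\right)\right)^{2} = \left(-66 + \frac{53}{3}\right)^{2} = \left(- \frac{145}{3}\right)^{2} = \frac{21025}{9}$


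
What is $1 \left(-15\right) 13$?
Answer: $-195$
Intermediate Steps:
$1 \left(-15\right) 13 = \left(-15\right) 13 = -195$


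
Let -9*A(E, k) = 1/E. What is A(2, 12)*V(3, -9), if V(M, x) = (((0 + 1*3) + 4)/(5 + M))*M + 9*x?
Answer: 209/48 ≈ 4.3542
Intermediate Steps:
A(E, k) = -1/(9*E)
V(M, x) = 9*x + 7*M/(5 + M) (V(M, x) = (((0 + 3) + 4)/(5 + M))*M + 9*x = ((3 + 4)/(5 + M))*M + 9*x = (7/(5 + M))*M + 9*x = 7*M/(5 + M) + 9*x = 9*x + 7*M/(5 + M))
A(2, 12)*V(3, -9) = (-⅑/2)*((7*3 + 45*(-9) + 9*3*(-9))/(5 + 3)) = (-⅑*½)*((21 - 405 - 243)/8) = -(-627)/144 = -1/18*(-627/8) = 209/48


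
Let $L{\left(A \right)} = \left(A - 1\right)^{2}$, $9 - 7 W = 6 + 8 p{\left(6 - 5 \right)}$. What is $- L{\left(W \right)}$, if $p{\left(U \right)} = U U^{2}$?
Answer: $- \frac{144}{49} \approx -2.9388$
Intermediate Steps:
$p{\left(U \right)} = U^{3}$
$W = - \frac{5}{7}$ ($W = \frac{9}{7} - \frac{6 + 8 \left(6 - 5\right)^{3}}{7} = \frac{9}{7} - \frac{6 + 8 \cdot 1^{3}}{7} = \frac{9}{7} - \frac{6 + 8 \cdot 1}{7} = \frac{9}{7} - \frac{6 + 8}{7} = \frac{9}{7} - 2 = - \frac{5}{7} \approx -0.71429$)
$L{\left(A \right)} = \left(-1 + A\right)^{2}$
$- L{\left(W \right)} = - \left(-1 - \frac{5}{7}\right)^{2} = - \left(- \frac{12}{7}\right)^{2} = \left(-1\right) \frac{144}{49} = - \frac{144}{49}$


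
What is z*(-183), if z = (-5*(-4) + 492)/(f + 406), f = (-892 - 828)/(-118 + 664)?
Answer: -12789504/54989 ≈ -232.58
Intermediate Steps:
f = -860/273 (f = -1720/546 = -1720*1/546 = -860/273 ≈ -3.1502)
z = 69888/54989 (z = (-5*(-4) + 492)/(-860/273 + 406) = (20 + 492)/(109978/273) = 512*(273/109978) = 69888/54989 ≈ 1.2709)
z*(-183) = (69888/54989)*(-183) = -12789504/54989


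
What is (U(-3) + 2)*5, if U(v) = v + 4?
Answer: 15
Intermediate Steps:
U(v) = 4 + v
(U(-3) + 2)*5 = ((4 - 3) + 2)*5 = (1 + 2)*5 = 3*5 = 15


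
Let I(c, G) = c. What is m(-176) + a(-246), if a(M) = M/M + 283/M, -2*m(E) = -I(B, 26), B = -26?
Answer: -3235/246 ≈ -13.150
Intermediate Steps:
m(E) = -13 (m(E) = -(-1)*(-26)/2 = -½*26 = -13)
a(M) = 1 + 283/M
m(-176) + a(-246) = -13 + (283 - 246)/(-246) = -13 - 1/246*37 = -13 - 37/246 = -3235/246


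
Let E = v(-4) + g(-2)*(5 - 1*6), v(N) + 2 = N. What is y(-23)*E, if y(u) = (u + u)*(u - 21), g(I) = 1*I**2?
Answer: -20240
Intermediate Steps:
v(N) = -2 + N
g(I) = I**2
y(u) = 2*u*(-21 + u) (y(u) = (2*u)*(-21 + u) = 2*u*(-21 + u))
E = -10 (E = (-2 - 4) + (-2)**2*(5 - 1*6) = -6 + 4*(5 - 6) = -6 + 4*(-1) = -6 - 4 = -10)
y(-23)*E = (2*(-23)*(-21 - 23))*(-10) = (2*(-23)*(-44))*(-10) = 2024*(-10) = -20240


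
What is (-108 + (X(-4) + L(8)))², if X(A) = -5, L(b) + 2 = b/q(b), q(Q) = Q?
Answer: 12996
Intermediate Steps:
L(b) = -1 (L(b) = -2 + b/b = -2 + 1 = -1)
(-108 + (X(-4) + L(8)))² = (-108 + (-5 - 1))² = (-108 - 6)² = (-114)² = 12996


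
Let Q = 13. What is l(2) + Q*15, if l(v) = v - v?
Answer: 195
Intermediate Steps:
l(v) = 0
l(2) + Q*15 = 0 + 13*15 = 0 + 195 = 195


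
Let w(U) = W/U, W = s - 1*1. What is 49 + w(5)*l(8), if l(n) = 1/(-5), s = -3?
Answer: 1229/25 ≈ 49.160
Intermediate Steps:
W = -4 (W = -3 - 1*1 = -3 - 1 = -4)
w(U) = -4/U
l(n) = -⅕
49 + w(5)*l(8) = 49 - 4/5*(-⅕) = 49 - 4*⅕*(-⅕) = 49 - ⅘*(-⅕) = 49 + 4/25 = 1229/25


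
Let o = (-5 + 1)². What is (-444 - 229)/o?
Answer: -673/16 ≈ -42.063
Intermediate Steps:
o = 16 (o = (-4)² = 16)
(-444 - 229)/o = (-444 - 229)/16 = -673*1/16 = -673/16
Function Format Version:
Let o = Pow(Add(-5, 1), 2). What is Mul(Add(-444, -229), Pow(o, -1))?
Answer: Rational(-673, 16) ≈ -42.063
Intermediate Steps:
o = 16 (o = Pow(-4, 2) = 16)
Mul(Add(-444, -229), Pow(o, -1)) = Mul(Add(-444, -229), Pow(16, -1)) = Mul(-673, Rational(1, 16)) = Rational(-673, 16)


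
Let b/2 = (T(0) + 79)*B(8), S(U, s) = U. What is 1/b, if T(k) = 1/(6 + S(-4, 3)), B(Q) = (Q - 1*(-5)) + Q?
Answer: 1/3339 ≈ 0.00029949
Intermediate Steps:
B(Q) = 5 + 2*Q (B(Q) = (Q + 5) + Q = (5 + Q) + Q = 5 + 2*Q)
T(k) = ½ (T(k) = 1/(6 - 4) = 1/2 = ½)
b = 3339 (b = 2*((½ + 79)*(5 + 2*8)) = 2*(159*(5 + 16)/2) = 2*((159/2)*21) = 2*(3339/2) = 3339)
1/b = 1/3339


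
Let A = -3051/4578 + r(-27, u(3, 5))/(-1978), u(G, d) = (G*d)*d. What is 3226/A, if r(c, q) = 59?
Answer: -2434362182/525415 ≈ -4633.2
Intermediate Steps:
u(G, d) = G*d**2
A = -525415/754607 (A = -3051/4578 + 59/(-1978) = -3051*1/4578 + 59*(-1/1978) = -1017/1526 - 59/1978 = -525415/754607 ≈ -0.69628)
3226/A = 3226/(-525415/754607) = 3226*(-754607/525415) = -2434362182/525415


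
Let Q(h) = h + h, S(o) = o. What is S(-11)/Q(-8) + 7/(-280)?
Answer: 53/80 ≈ 0.66250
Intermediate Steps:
Q(h) = 2*h
S(-11)/Q(-8) + 7/(-280) = -11/(2*(-8)) + 7/(-280) = -11/(-16) + 7*(-1/280) = -11*(-1/16) - 1/40 = 11/16 - 1/40 = 53/80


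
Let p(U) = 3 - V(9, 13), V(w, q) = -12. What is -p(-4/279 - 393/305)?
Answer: -15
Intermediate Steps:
p(U) = 15 (p(U) = 3 - 1*(-12) = 3 + 12 = 15)
-p(-4/279 - 393/305) = -1*15 = -15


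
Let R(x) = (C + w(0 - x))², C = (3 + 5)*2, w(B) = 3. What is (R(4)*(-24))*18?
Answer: -155952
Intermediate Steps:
C = 16 (C = 8*2 = 16)
R(x) = 361 (R(x) = (16 + 3)² = 19² = 361)
(R(4)*(-24))*18 = (361*(-24))*18 = -8664*18 = -155952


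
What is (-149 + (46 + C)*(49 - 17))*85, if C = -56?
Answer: -39865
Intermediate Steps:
(-149 + (46 + C)*(49 - 17))*85 = (-149 + (46 - 56)*(49 - 17))*85 = (-149 - 10*32)*85 = (-149 - 320)*85 = -469*85 = -39865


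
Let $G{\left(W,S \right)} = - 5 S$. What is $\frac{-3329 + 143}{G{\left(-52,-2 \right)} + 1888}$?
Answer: $- \frac{1593}{949} \approx -1.6786$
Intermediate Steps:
$\frac{-3329 + 143}{G{\left(-52,-2 \right)} + 1888} = \frac{-3329 + 143}{\left(-5\right) \left(-2\right) + 1888} = - \frac{3186}{10 + 1888} = - \frac{3186}{1898} = \left(-3186\right) \frac{1}{1898} = - \frac{1593}{949}$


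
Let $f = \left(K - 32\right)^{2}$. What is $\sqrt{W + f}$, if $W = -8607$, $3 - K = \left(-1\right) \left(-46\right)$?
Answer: $i \sqrt{2982} \approx 54.608 i$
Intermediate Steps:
$K = -43$ ($K = 3 - \left(-1\right) \left(-46\right) = 3 - 46 = -43$)
$f = 5625$ ($f = \left(-43 - 32\right)^{2} = \left(-75\right)^{2} = 5625$)
$\sqrt{W + f} = \sqrt{-8607 + 5625} = \sqrt{-2982} = i \sqrt{2982}$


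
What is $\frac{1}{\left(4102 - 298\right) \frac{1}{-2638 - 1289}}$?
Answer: $- \frac{1309}{1268} \approx -1.0323$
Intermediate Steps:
$\frac{1}{\left(4102 - 298\right) \frac{1}{-2638 - 1289}} = \frac{1}{3804 \frac{1}{-3927}} = \frac{1}{3804 \left(- \frac{1}{3927}\right)} = \frac{1}{- \frac{1268}{1309}} = - \frac{1309}{1268}$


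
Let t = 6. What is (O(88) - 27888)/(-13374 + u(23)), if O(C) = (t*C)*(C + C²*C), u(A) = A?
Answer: -359835792/13351 ≈ -26952.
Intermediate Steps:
O(C) = 6*C*(C + C³) (O(C) = (6*C)*(C + C²*C) = (6*C)*(C + C³) = 6*C*(C + C³))
(O(88) - 27888)/(-13374 + u(23)) = (6*88²*(1 + 88²) - 27888)/(-13374 + 23) = (6*7744*(1 + 7744) - 27888)/(-13351) = (6*7744*7745 - 27888)*(-1/13351) = (359863680 - 27888)*(-1/13351) = 359835792*(-1/13351) = -359835792/13351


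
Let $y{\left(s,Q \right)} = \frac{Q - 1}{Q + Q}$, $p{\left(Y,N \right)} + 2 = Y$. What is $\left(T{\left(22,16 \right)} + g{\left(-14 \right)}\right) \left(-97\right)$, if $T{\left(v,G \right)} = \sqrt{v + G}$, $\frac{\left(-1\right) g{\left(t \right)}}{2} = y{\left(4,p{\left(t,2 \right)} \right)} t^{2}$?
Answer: $\frac{80801}{4} - 97 \sqrt{38} \approx 19602.0$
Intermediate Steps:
$p{\left(Y,N \right)} = -2 + Y$
$y{\left(s,Q \right)} = \frac{-1 + Q}{2 Q}$
$g{\left(t \right)} = - \frac{t^{2} \left(-3 + t\right)}{-2 + t}$ ($g{\left(t \right)} = - 2 \frac{-1 + \left(-2 + t\right)}{2 \left(-2 + t\right)} t^{2} = - 2 \frac{-3 + t}{2 \left(-2 + t\right)} t^{2} = - 2 \frac{t^{2} \left(-3 + t\right)}{2 \left(-2 + t\right)} = - \frac{t^{2} \left(-3 + t\right)}{-2 + t}$)
$T{\left(v,G \right)} = \sqrt{G + v}$
$\left(T{\left(22,16 \right)} + g{\left(-14 \right)}\right) \left(-97\right) = \left(\sqrt{16 + 22} + \frac{\left(-14\right)^{2} \left(3 - -14\right)}{-2 - 14}\right) \left(-97\right) = \left(\sqrt{38} + \frac{196 \left(3 + 14\right)}{-16}\right) \left(-97\right) = \left(\sqrt{38} + 196 \left(- \frac{1}{16}\right) 17\right) \left(-97\right) = \left(\sqrt{38} - \frac{833}{4}\right) \left(-97\right) = \left(- \frac{833}{4} + \sqrt{38}\right) \left(-97\right) = \frac{80801}{4} - 97 \sqrt{38}$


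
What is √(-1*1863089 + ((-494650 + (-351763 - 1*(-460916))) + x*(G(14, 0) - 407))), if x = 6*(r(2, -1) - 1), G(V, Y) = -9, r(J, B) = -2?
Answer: I*√2241098 ≈ 1497.0*I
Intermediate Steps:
x = -18 (x = 6*(-2 - 1) = 6*(-3) = -18)
√(-1*1863089 + ((-494650 + (-351763 - 1*(-460916))) + x*(G(14, 0) - 407))) = √(-1*1863089 + ((-494650 + (-351763 - 1*(-460916))) - 18*(-9 - 407))) = √(-1863089 + ((-494650 + (-351763 + 460916)) - 18*(-416))) = √(-1863089 + ((-494650 + 109153) + 7488)) = √(-1863089 + (-385497 + 7488)) = √(-1863089 - 378009) = √(-2241098) = I*√2241098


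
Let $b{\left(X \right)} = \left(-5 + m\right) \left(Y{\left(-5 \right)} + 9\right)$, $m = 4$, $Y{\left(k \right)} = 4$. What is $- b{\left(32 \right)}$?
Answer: $13$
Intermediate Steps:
$b{\left(X \right)} = -13$ ($b{\left(X \right)} = \left(-5 + 4\right) \left(4 + 9\right) = \left(-1\right) 13 = -13$)
$- b{\left(32 \right)} = \left(-1\right) \left(-13\right) = 13$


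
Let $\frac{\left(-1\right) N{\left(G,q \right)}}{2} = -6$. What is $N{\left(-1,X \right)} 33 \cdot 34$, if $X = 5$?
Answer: $13464$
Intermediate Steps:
$N{\left(G,q \right)} = 12$ ($N{\left(G,q \right)} = \left(-2\right) \left(-6\right) = 12$)
$N{\left(-1,X \right)} 33 \cdot 34 = 12 \cdot 33 \cdot 34 = 396 \cdot 34 = 13464$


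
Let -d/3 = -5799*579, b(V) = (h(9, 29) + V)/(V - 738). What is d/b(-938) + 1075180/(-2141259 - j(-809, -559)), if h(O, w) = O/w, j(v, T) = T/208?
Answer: 16773108883140362612/931634926493 ≈ 1.8004e+7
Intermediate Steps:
j(v, T) = T/208 (j(v, T) = T*(1/208) = T/208)
b(V) = (9/29 + V)/(-738 + V) (b(V) = (9/29 + V)/(V - 738) = (9*(1/29) + V)/(-738 + V) = (9/29 + V)/(-738 + V))
d = 10072863 (d = -(-17397)*579 = -3*(-3357621) = 10072863)
d/b(-938) + 1075180/(-2141259 - j(-809, -559)) = 10072863/(((9/29 - 938)/(-738 - 938))) + 1075180/(-2141259 - (-559)/208) = 10072863/((-27193/29/(-1676))) + 1075180/(-2141259 - 1*(-43/16)) = 10072863/((-1/1676*(-27193/29))) + 1075180/(-2141259 + 43/16) = 10072863/(27193/48604) + 1075180/(-34260101/16) = 10072863*(48604/27193) + 1075180*(-16/34260101) = 489581433252/27193 - 17202880/34260101 = 16773108883140362612/931634926493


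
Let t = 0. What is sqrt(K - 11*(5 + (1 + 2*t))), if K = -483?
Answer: 3*I*sqrt(61) ≈ 23.431*I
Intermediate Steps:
sqrt(K - 11*(5 + (1 + 2*t))) = sqrt(-483 - 11*(5 + (1 + 2*0))) = sqrt(-483 - 11*(5 + (1 + 0))) = sqrt(-483 - 11*(5 + 1)) = sqrt(-483 - 11*6) = sqrt(-483 - 66) = sqrt(-549) = 3*I*sqrt(61)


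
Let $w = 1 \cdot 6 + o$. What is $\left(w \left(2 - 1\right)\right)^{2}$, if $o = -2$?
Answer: $16$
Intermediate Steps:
$w = 4$ ($w = 1 \cdot 6 - 2 = 6 - 2 = 4$)
$\left(w \left(2 - 1\right)\right)^{2} = \left(4 \left(2 - 1\right)\right)^{2} = \left(4 \cdot 1\right)^{2} = 4^{2} = 16$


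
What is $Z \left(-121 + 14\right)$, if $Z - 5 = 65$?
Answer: $-7490$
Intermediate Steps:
$Z = 70$ ($Z = 5 + 65 = 70$)
$Z \left(-121 + 14\right) = 70 \left(-121 + 14\right) = 70 \left(-107\right) = -7490$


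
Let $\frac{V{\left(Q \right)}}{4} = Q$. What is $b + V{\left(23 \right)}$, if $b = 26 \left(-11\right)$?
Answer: $-194$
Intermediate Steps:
$b = -286$
$V{\left(Q \right)} = 4 Q$
$b + V{\left(23 \right)} = -286 + 4 \cdot 23 = -286 + 92 = -194$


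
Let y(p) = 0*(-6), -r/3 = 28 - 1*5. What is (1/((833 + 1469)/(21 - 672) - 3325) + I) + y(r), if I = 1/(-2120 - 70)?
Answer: -3592567/4745460630 ≈ -0.00075705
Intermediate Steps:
r = -69 (r = -3*(28 - 1*5) = -3*(28 - 5) = -3*23 = -69)
y(p) = 0
I = -1/2190 (I = 1/(-2190) = -1/2190 ≈ -0.00045662)
(1/((833 + 1469)/(21 - 672) - 3325) + I) + y(r) = (1/((833 + 1469)/(21 - 672) - 3325) - 1/2190) + 0 = (1/(2302/(-651) - 3325) - 1/2190) + 0 = (1/(2302*(-1/651) - 3325) - 1/2190) + 0 = (1/(-2302/651 - 3325) - 1/2190) + 0 = (1/(-2166877/651) - 1/2190) + 0 = (-651/2166877 - 1/2190) + 0 = -3592567/4745460630 + 0 = -3592567/4745460630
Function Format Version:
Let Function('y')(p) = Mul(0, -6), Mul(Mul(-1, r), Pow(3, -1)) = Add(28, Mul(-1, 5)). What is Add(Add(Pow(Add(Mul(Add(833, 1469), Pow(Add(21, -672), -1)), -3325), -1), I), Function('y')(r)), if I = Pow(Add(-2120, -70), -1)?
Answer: Rational(-3592567, 4745460630) ≈ -0.00075705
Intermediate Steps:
r = -69 (r = Mul(-3, Add(28, Mul(-1, 5))) = Mul(-3, Add(28, -5)) = Mul(-3, 23) = -69)
Function('y')(p) = 0
I = Rational(-1, 2190) (I = Pow(-2190, -1) = Rational(-1, 2190) ≈ -0.00045662)
Add(Add(Pow(Add(Mul(Add(833, 1469), Pow(Add(21, -672), -1)), -3325), -1), I), Function('y')(r)) = Add(Add(Pow(Add(Mul(Add(833, 1469), Pow(Add(21, -672), -1)), -3325), -1), Rational(-1, 2190)), 0) = Add(Add(Pow(Add(Mul(2302, Pow(-651, -1)), -3325), -1), Rational(-1, 2190)), 0) = Add(Add(Pow(Add(Mul(2302, Rational(-1, 651)), -3325), -1), Rational(-1, 2190)), 0) = Add(Add(Pow(Add(Rational(-2302, 651), -3325), -1), Rational(-1, 2190)), 0) = Add(Add(Pow(Rational(-2166877, 651), -1), Rational(-1, 2190)), 0) = Add(Add(Rational(-651, 2166877), Rational(-1, 2190)), 0) = Add(Rational(-3592567, 4745460630), 0) = Rational(-3592567, 4745460630)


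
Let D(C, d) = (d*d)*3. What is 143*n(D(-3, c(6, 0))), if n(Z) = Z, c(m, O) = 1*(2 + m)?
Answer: 27456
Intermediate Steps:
c(m, O) = 2 + m
D(C, d) = 3*d² (D(C, d) = d²*3 = 3*d²)
143*n(D(-3, c(6, 0))) = 143*(3*(2 + 6)²) = 143*(3*8²) = 143*(3*64) = 143*192 = 27456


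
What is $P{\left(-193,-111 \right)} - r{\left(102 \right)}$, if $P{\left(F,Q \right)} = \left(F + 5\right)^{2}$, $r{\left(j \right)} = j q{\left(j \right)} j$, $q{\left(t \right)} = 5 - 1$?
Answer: $-6272$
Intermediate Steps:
$q{\left(t \right)} = 4$
$r{\left(j \right)} = 4 j^{2}$ ($r{\left(j \right)} = j 4 j = 4 j j = 4 j^{2}$)
$P{\left(F,Q \right)} = \left(5 + F\right)^{2}$
$P{\left(-193,-111 \right)} - r{\left(102 \right)} = \left(5 - 193\right)^{2} - 4 \cdot 102^{2} = \left(-188\right)^{2} - 4 \cdot 10404 = 35344 - 41616 = -6272$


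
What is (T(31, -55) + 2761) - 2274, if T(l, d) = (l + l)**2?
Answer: 4331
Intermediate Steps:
T(l, d) = 4*l**2 (T(l, d) = (2*l)**2 = 4*l**2)
(T(31, -55) + 2761) - 2274 = (4*31**2 + 2761) - 2274 = (4*961 + 2761) - 2274 = (3844 + 2761) - 2274 = 6605 - 2274 = 4331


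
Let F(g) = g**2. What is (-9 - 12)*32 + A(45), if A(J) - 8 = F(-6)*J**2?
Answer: 72236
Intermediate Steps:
A(J) = 8 + 36*J**2 (A(J) = 8 + (-6)**2*J**2 = 8 + 36*J**2)
(-9 - 12)*32 + A(45) = (-9 - 12)*32 + (8 + 36*45**2) = -21*32 + (8 + 36*2025) = -672 + (8 + 72900) = -672 + 72908 = 72236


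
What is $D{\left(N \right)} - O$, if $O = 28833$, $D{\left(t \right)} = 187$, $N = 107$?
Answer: $-28646$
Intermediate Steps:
$D{\left(N \right)} - O = 187 - 28833 = -28646$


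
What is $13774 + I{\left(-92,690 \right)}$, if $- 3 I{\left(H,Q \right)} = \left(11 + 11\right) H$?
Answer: $\frac{43346}{3} \approx 14449.0$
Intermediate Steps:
$I{\left(H,Q \right)} = - \frac{22 H}{3}$ ($I{\left(H,Q \right)} = - \frac{\left(11 + 11\right) H}{3} = - \frac{22 H}{3}$)
$13774 + I{\left(-92,690 \right)} = 13774 - - \frac{2024}{3} = 13774 + \frac{2024}{3} = \frac{43346}{3}$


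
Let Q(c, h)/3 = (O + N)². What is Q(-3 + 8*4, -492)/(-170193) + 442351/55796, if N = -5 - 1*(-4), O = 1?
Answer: 34027/4292 ≈ 7.9280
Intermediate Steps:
N = -1 (N = -5 + 4 = -1)
Q(c, h) = 0 (Q(c, h) = 3*(1 - 1)² = 3*0² = 3*0 = 0)
Q(-3 + 8*4, -492)/(-170193) + 442351/55796 = 0/(-170193) + 442351/55796 = 0*(-1/170193) + 442351*(1/55796) = 0 + 34027/4292 = 34027/4292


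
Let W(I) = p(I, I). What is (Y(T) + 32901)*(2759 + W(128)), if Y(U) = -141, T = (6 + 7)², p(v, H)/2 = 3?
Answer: 90581400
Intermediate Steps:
p(v, H) = 6 (p(v, H) = 2*3 = 6)
T = 169 (T = 13² = 169)
W(I) = 6
(Y(T) + 32901)*(2759 + W(128)) = (-141 + 32901)*(2759 + 6) = 32760*2765 = 90581400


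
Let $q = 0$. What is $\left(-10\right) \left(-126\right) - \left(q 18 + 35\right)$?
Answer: $1225$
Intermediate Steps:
$\left(-10\right) \left(-126\right) - \left(q 18 + 35\right) = \left(-10\right) \left(-126\right) - \left(0 \cdot 18 + 35\right) = 1260 - \left(0 + 35\right) = 1260 - 35 = 1225$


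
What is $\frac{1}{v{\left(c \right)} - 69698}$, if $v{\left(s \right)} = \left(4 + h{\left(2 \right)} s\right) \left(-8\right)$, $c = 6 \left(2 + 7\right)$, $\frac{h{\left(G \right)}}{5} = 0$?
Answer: $- \frac{1}{69730} \approx -1.4341 \cdot 10^{-5}$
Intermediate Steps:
$h{\left(G \right)} = 0$ ($h{\left(G \right)} = 5 \cdot 0 = 0$)
$c = 54$ ($c = 6 \cdot 9 = 54$)
$v{\left(s \right)} = -32$ ($v{\left(s \right)} = \left(4 + 0 s\right) \left(-8\right) = \left(4 + 0\right) \left(-8\right) = 4 \left(-8\right) = -32$)
$\frac{1}{v{\left(c \right)} - 69698} = \frac{1}{-32 - 69698} = \frac{1}{-69730} = - \frac{1}{69730}$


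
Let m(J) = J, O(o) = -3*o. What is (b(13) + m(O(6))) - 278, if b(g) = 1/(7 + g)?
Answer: -5919/20 ≈ -295.95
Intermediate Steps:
(b(13) + m(O(6))) - 278 = (1/(7 + 13) - 3*6) - 278 = (1/20 - 18) - 278 = -359/20 - 278 = -5919/20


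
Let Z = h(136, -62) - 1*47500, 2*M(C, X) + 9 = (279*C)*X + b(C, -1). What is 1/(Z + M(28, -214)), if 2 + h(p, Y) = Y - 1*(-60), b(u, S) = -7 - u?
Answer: -1/883410 ≈ -1.1320e-6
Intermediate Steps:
M(C, X) = -8 - C/2 + 279*C*X/2 (M(C, X) = -9/2 + ((279*C)*X + (-7 - C))/2 = -9/2 + (279*C*X + (-7 - C))/2 = -9/2 + (-7 - C + 279*C*X)/2 = -9/2 + (-7/2 - C/2 + 279*C*X/2) = -8 - C/2 + 279*C*X/2)
h(p, Y) = 58 + Y (h(p, Y) = -2 + (Y - 1*(-60)) = -2 + (Y + 60) = -2 + (60 + Y) = 58 + Y)
Z = -47504 (Z = (58 - 62) - 1*47500 = -4 - 47500 = -47504)
1/(Z + M(28, -214)) = 1/(-47504 + (-8 - ½*28 + (279/2)*28*(-214))) = 1/(-47504 + (-8 - 14 - 835884)) = 1/(-47504 - 835906) = 1/(-883410) = -1/883410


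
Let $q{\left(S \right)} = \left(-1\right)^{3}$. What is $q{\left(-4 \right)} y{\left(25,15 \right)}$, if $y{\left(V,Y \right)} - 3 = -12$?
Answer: $9$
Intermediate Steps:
$y{\left(V,Y \right)} = -9$ ($y{\left(V,Y \right)} = 3 - 12 = -9$)
$q{\left(S \right)} = -1$
$q{\left(-4 \right)} y{\left(25,15 \right)} = \left(-1\right) \left(-9\right) = 9$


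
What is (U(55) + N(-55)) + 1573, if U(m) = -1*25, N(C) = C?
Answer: 1493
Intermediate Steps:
U(m) = -25
(U(55) + N(-55)) + 1573 = (-25 - 55) + 1573 = -80 + 1573 = 1493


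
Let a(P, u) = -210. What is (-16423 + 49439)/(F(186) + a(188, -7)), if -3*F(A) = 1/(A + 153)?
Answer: -33577272/213571 ≈ -157.22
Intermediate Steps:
F(A) = -1/(3*(153 + A)) (F(A) = -1/(3*(A + 153)) = -1/(3*(153 + A)))
(-16423 + 49439)/(F(186) + a(188, -7)) = (-16423 + 49439)/(-1/(459 + 3*186) - 210) = 33016/(-1/(459 + 558) - 210) = 33016/(-1/1017 - 210) = 33016/(-213571/1017) = 33016*(-1017/213571) = -33577272/213571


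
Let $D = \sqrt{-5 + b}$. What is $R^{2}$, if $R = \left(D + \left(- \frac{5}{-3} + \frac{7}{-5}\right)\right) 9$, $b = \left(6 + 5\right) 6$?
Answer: $\frac{123669}{25} + \frac{216 \sqrt{61}}{5} \approx 5284.2$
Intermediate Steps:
$b = 66$ ($b = 11 \cdot 6 = 66$)
$D = \sqrt{61}$ ($D = \sqrt{-5 + 66} = \sqrt{61} \approx 7.8102$)
$R = \frac{12}{5} + 9 \sqrt{61}$ ($R = \left(\sqrt{61} + \left(- \frac{5}{-3} + \frac{7}{-5}\right)\right) 9 = \left(\sqrt{61} + \left(\left(-5\right) \left(- \frac{1}{3}\right) + 7 \left(- \frac{1}{5}\right)\right)\right) 9 = \left(\sqrt{61} + \left(\frac{5}{3} - \frac{7}{5}\right)\right) 9 = \left(\sqrt{61} + \frac{4}{15}\right) 9 = \left(\frac{4}{15} + \sqrt{61}\right) 9 = \frac{12}{5} + 9 \sqrt{61} \approx 72.692$)
$R^{2} = \left(\frac{12}{5} + 9 \sqrt{61}\right)^{2}$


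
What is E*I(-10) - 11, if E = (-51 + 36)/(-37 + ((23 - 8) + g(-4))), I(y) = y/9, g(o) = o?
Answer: -454/39 ≈ -11.641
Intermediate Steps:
I(y) = y/9 (I(y) = y*(1/9) = y/9)
E = 15/26 (E = (-51 + 36)/(-37 + ((23 - 8) - 4)) = -15/(-37 + (15 - 4)) = -15/(-37 + 11) = -15/(-26) = -15*(-1/26) = 15/26 ≈ 0.57692)
E*I(-10) - 11 = 15*((1/9)*(-10))/26 - 11 = (15/26)*(-10/9) - 11 = -25/39 - 11 = -454/39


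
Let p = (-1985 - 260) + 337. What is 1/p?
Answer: -1/1908 ≈ -0.00052411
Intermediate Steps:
p = -1908 (p = -2245 + 337 = -1908)
1/p = 1/(-1908) = -1/1908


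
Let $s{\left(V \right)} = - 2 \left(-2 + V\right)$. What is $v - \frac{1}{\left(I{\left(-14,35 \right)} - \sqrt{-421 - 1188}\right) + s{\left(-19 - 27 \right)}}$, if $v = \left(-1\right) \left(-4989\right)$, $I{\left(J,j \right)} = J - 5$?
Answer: $\frac{37607005}{7538} - \frac{i \sqrt{1609}}{7538} \approx 4989.0 - 0.0053214 i$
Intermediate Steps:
$I{\left(J,j \right)} = -5 + J$
$s{\left(V \right)} = 4 - 2 V$
$v = 4989$
$v - \frac{1}{\left(I{\left(-14,35 \right)} - \sqrt{-421 - 1188}\right) + s{\left(-19 - 27 \right)}} = 4989 - \frac{1}{\left(\left(-5 - 14\right) - \sqrt{-421 - 1188}\right) - \left(-4 + 2 \left(-19 - 27\right)\right)} = 4989 - \frac{1}{\left(-19 - \sqrt{-1609}\right) + \left(4 - -92\right)} = 4989 - \frac{1}{\left(-19 - i \sqrt{1609}\right) + \left(4 + 92\right)} = 4989 - \frac{1}{\left(-19 - i \sqrt{1609}\right) + 96} = 4989 - \frac{1}{77 - i \sqrt{1609}}$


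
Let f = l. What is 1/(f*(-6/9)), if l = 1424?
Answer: -3/2848 ≈ -0.0010534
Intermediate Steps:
f = 1424
1/(f*(-6/9)) = 1/(1424*(-6/9)) = 1/(1424*(-6*1/9)) = 1/(1424*(-2/3)) = 1/(-2848/3) = -3/2848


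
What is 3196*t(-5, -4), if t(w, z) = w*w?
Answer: 79900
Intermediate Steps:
t(w, z) = w²
3196*t(-5, -4) = 3196*(-5)² = 3196*25 = 79900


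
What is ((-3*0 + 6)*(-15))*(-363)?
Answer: 32670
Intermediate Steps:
((-3*0 + 6)*(-15))*(-363) = ((0 + 6)*(-15))*(-363) = (6*(-15))*(-363) = -90*(-363) = 32670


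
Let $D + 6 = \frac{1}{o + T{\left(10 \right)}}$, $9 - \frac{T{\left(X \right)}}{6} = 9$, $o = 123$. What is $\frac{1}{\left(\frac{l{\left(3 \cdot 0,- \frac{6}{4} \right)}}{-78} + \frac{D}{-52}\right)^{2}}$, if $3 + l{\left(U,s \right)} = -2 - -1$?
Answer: $\frac{4545424}{126025} \approx 36.068$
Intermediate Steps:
$T{\left(X \right)} = 0$ ($T{\left(X \right)} = 54 - 54 = 0$)
$l{\left(U,s \right)} = -4$ ($l{\left(U,s \right)} = -3 - 1 = -4$)
$D = - \frac{737}{123}$ ($D = -6 + \frac{1}{123 + 0} = -6 + \frac{1}{123} = - \frac{737}{123} \approx -5.9919$)
$\frac{1}{\left(\frac{l{\left(3 \cdot 0,- \frac{6}{4} \right)}}{-78} + \frac{D}{-52}\right)^{2}} = \frac{1}{\left(- \frac{4}{-78} - \frac{737}{123 \left(-52\right)}\right)^{2}} = \frac{1}{\left(\left(-4\right) \left(- \frac{1}{78}\right) - - \frac{737}{6396}\right)^{2}} = \frac{1}{\left(\frac{2}{39} + \frac{737}{6396}\right)^{2}} = \frac{1}{\left(\frac{355}{2132}\right)^{2}} = \frac{1}{\frac{126025}{4545424}} = \frac{4545424}{126025}$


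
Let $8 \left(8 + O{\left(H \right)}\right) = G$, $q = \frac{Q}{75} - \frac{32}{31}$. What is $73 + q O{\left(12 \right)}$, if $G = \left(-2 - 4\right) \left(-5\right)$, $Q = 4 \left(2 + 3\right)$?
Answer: $\frac{35458}{465} \approx 76.254$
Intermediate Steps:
$Q = 20$ ($Q = 4 \cdot 5 = 20$)
$q = - \frac{356}{465}$ ($q = \frac{20}{75} - \frac{32}{31} = 20 \cdot \frac{1}{75} - \frac{32}{31} = \frac{4}{15} - \frac{32}{31} = - \frac{356}{465} \approx -0.76559$)
$G = 30$ ($G = \left(-6\right) \left(-5\right) = 30$)
$O{\left(H \right)} = - \frac{17}{4}$ ($O{\left(H \right)} = -8 + \frac{1}{8} \cdot 30 = -8 + \frac{15}{4} = - \frac{17}{4}$)
$73 + q O{\left(12 \right)} = 73 - - \frac{1513}{465} = 73 + \frac{1513}{465} = \frac{35458}{465}$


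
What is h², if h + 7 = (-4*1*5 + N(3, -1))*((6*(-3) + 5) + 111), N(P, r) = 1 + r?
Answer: 3869089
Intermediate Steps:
h = -1967 (h = -7 + (-4*1*5 + (1 - 1))*((6*(-3) + 5) + 111) = -7 + (-4*5 + 0)*((-18 + 5) + 111) = -7 + (-20 + 0)*(-13 + 111) = -7 - 20*98 = -7 - 1960 = -1967)
h² = (-1967)² = 3869089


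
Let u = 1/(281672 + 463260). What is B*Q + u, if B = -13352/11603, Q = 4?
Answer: -39785316653/8643445996 ≈ -4.6029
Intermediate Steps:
u = 1/744932 ≈ 1.3424e-6
B = -13352/11603 (B = -13352*1/11603 = -13352/11603 ≈ -1.1507)
B*Q + u = -13352/11603*4 + 1/744932 = -53408/11603 + 1/744932 = -39785316653/8643445996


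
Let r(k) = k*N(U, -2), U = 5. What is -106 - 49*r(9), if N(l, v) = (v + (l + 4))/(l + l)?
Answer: -4147/10 ≈ -414.70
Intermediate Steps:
N(l, v) = (4 + l + v)/(2*l) (N(l, v) = (v + (4 + l))/((2*l)) = (4 + l + v)*(1/(2*l)) = (4 + l + v)/(2*l))
r(k) = 7*k/10 (r(k) = k*((½)*(4 + 5 - 2)/5) = k*((½)*(⅕)*7) = k*(7/10) = 7*k/10)
-106 - 49*r(9) = -106 - 343*9/10 = -106 - 49*63/10 = -106 - 3087/10 = -4147/10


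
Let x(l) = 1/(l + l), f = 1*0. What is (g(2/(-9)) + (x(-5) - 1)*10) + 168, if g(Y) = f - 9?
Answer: 148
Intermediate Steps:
f = 0
x(l) = 1/(2*l)
g(Y) = -9 (g(Y) = 0 - 9 = -9)
(g(2/(-9)) + (x(-5) - 1)*10) + 168 = (-9 + ((½)/(-5) - 1)*10) + 168 = (-9 + ((½)*(-⅕) - 1)*10) + 168 = (-9 + (-⅒ - 1)*10) + 168 = (-9 - 11/10*10) + 168 = (-9 - 11) + 168 = -20 + 168 = 148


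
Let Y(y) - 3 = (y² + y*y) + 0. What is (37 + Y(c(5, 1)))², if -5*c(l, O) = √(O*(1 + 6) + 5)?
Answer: 1048576/625 ≈ 1677.7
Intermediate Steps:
c(l, O) = -√(5 + 7*O)/5 (c(l, O) = -√(O*(1 + 6) + 5)/5 = -√(O*7 + 5)/5 = -√(7*O + 5)/5 = -√(5 + 7*O)/5)
Y(y) = 3 + 2*y² (Y(y) = 3 + ((y² + y*y) + 0) = 3 + ((y² + y²) + 0) = 3 + (2*y² + 0) = 3 + 2*y²)
(37 + Y(c(5, 1)))² = (37 + (3 + 2*(-√(5 + 7*1)/5)²))² = (37 + (3 + 2*(-√(5 + 7)/5)²))² = (37 + (3 + 2*(-2*√3/5)²))² = (37 + (3 + 2*(12/25)))² = (37 + (3 + 24/25))² = (37 + 99/25)² = (1024/25)² = 1048576/625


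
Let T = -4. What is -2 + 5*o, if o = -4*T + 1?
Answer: 83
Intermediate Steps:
o = 17 (o = -4*(-4) + 1 = 16 + 1 = 17)
-2 + 5*o = -2 + 5*17 = -2 + 85 = 83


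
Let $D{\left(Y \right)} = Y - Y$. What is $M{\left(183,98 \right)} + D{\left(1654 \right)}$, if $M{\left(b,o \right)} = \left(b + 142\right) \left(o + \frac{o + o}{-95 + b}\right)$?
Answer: $\frac{716625}{22} \approx 32574.0$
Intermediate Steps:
$D{\left(Y \right)} = 0$
$M{\left(b,o \right)} = \left(142 + b\right) \left(o + \frac{2 o}{-95 + b}\right)$
$M{\left(183,98 \right)} + D{\left(1654 \right)} = \frac{98 \left(-13206 + 183^{2} + 49 \cdot 183\right)}{-95 + 183} + 0 = \frac{98 \left(-13206 + 33489 + 8967\right)}{88} + 0 = 98 \cdot \frac{1}{88} \cdot 29250 + 0 = \frac{716625}{22} + 0 = \frac{716625}{22}$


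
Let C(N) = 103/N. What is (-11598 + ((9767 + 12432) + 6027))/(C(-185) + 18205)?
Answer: 1538090/1683911 ≈ 0.91340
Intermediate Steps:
(-11598 + ((9767 + 12432) + 6027))/(C(-185) + 18205) = (-11598 + ((9767 + 12432) + 6027))/(103/(-185) + 18205) = (-11598 + (22199 + 6027))/(103*(-1/185) + 18205) = (-11598 + 28226)/(-103/185 + 18205) = 16628/(3367822/185) = 16628*(185/3367822) = 1538090/1683911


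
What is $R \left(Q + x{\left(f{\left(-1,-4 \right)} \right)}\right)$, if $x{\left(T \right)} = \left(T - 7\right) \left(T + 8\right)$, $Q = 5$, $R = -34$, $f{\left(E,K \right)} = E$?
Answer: $1734$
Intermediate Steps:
$x{\left(T \right)} = \left(-7 + T\right) \left(8 + T\right)$
$R \left(Q + x{\left(f{\left(-1,-4 \right)} \right)}\right) = - 34 \left(5 - \left(57 - 1\right)\right) = - 34 \left(5 - 56\right) = \left(-34\right) \left(-51\right) = 1734$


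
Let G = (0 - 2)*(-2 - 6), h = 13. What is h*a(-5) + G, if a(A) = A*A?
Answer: 341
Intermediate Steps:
a(A) = A²
G = 16 (G = -2*(-8) = 16)
h*a(-5) + G = 13*(-5)² + 16 = 13*25 + 16 = 325 + 16 = 341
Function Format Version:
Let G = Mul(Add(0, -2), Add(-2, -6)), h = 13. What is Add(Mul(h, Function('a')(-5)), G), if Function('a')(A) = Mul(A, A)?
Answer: 341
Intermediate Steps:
Function('a')(A) = Pow(A, 2)
G = 16 (G = Mul(-2, -8) = 16)
Add(Mul(h, Function('a')(-5)), G) = Add(Mul(13, Pow(-5, 2)), 16) = Add(Mul(13, 25), 16) = Add(325, 16) = 341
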